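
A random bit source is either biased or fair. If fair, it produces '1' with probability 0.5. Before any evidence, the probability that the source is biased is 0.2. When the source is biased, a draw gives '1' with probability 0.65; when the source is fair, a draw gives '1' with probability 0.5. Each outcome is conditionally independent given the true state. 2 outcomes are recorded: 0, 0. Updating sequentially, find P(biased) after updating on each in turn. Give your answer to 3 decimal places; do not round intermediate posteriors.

After '0': P(biased) = 0.35·0.2000 / (0.35·0.2000 + 0.5·0.8000) ≈ 0.1489
After '0': P(biased) = 0.35·0.1489 / (0.35·0.1489 + 0.5·0.8511) ≈ 0.1091

0.109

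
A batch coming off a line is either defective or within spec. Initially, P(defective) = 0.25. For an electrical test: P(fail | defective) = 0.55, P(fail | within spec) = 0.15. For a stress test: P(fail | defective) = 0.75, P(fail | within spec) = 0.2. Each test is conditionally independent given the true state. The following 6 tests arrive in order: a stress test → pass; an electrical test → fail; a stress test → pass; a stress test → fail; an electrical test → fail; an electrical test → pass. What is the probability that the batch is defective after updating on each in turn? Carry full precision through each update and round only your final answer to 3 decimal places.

Each posterior becomes the prior for the next update.
After a stress test='pass': P(defective) = 0.25·0.2500 / (0.25·0.2500 + 0.8·0.7500) ≈ 0.0943
After an electrical test='fail': P(defective) = 0.55·0.0943 / (0.55·0.0943 + 0.15·0.9057) ≈ 0.2764
After a stress test='pass': P(defective) = 0.25·0.2764 / (0.25·0.2764 + 0.8·0.7236) ≈ 0.1066
After a stress test='fail': P(defective) = 0.75·0.1066 / (0.75·0.1066 + 0.2·0.8934) ≈ 0.3092
After an electrical test='fail': P(defective) = 0.55·0.3092 / (0.55·0.3092 + 0.15·0.6908) ≈ 0.6214
After an electrical test='pass': P(defective) = 0.45·0.6214 / (0.45·0.6214 + 0.85·0.3786) ≈ 0.4649

0.465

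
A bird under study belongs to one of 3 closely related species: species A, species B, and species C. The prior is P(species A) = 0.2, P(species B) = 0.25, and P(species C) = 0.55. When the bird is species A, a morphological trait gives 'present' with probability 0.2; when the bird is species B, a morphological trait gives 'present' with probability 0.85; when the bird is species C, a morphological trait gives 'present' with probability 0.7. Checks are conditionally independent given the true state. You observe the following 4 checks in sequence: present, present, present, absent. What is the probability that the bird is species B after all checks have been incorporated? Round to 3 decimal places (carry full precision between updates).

0.285

Apply Bayes' rule sequentially, carrying P(species B) forward.
After 'present': normaliser = 0.2·0.2000 + 0.85·0.2500 + 0.7·0.5500; P(species A) ≈ 0.0627, P(species B) ≈ 0.3333, P(species C) ≈ 0.6039
After 'present': normaliser = 0.2·0.0627 + 0.85·0.3333 + 0.7·0.6039; P(species A) ≈ 0.0175, P(species B) ≈ 0.3943, P(species C) ≈ 0.5883
After 'present': normaliser = 0.2·0.0175 + 0.85·0.3943 + 0.7·0.5883; P(species A) ≈ 0.0047, P(species B) ≈ 0.4466, P(species C) ≈ 0.5488
After 'absent': normaliser = 0.8·0.0047 + 0.15·0.4466 + 0.3·0.5488; P(species A) ≈ 0.0158, P(species B) ≈ 0.2847, P(species C) ≈ 0.6995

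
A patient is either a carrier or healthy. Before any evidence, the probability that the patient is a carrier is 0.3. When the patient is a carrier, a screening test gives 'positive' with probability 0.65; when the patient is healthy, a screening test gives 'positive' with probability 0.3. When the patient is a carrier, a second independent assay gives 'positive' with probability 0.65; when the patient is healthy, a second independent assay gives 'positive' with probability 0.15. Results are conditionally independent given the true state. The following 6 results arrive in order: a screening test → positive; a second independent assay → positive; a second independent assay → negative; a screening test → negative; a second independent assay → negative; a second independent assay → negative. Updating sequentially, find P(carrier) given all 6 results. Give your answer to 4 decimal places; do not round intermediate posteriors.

0.1232

After a screening test='positive': P(carrier) = 0.65·0.3000 / (0.65·0.3000 + 0.3·0.7000) ≈ 0.4815
After a second independent assay='positive': P(carrier) = 0.65·0.4815 / (0.65·0.4815 + 0.15·0.5185) ≈ 0.8009
After a second independent assay='negative': P(carrier) = 0.35·0.8009 / (0.35·0.8009 + 0.85·0.1991) ≈ 0.6236
After a screening test='negative': P(carrier) = 0.35·0.6236 / (0.35·0.6236 + 0.7·0.3764) ≈ 0.4531
After a second independent assay='negative': P(carrier) = 0.35·0.4531 / (0.35·0.4531 + 0.85·0.5469) ≈ 0.2544
After a second independent assay='negative': P(carrier) = 0.35·0.2544 / (0.35·0.2544 + 0.85·0.7456) ≈ 0.1232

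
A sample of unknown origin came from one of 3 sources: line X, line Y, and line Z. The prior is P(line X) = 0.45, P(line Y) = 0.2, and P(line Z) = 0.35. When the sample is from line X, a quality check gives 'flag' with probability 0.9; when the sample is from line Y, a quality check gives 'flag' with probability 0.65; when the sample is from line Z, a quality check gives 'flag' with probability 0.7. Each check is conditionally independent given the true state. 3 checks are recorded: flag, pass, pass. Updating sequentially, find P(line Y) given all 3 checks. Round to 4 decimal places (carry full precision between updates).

0.3789

After 'flag': normaliser = 0.9·0.4500 + 0.65·0.2000 + 0.7·0.3500; P(line X) ≈ 0.5192, P(line Y) ≈ 0.1667, P(line Z) ≈ 0.3141
After 'pass': normaliser = 0.1·0.5192 + 0.35·0.1667 + 0.3·0.3141; P(line X) ≈ 0.2539, P(line Y) ≈ 0.2853, P(line Z) ≈ 0.4608
After 'pass': normaliser = 0.1·0.2539 + 0.35·0.2853 + 0.3·0.4608; P(line X) ≈ 0.0964, P(line Y) ≈ 0.3789, P(line Z) ≈ 0.5247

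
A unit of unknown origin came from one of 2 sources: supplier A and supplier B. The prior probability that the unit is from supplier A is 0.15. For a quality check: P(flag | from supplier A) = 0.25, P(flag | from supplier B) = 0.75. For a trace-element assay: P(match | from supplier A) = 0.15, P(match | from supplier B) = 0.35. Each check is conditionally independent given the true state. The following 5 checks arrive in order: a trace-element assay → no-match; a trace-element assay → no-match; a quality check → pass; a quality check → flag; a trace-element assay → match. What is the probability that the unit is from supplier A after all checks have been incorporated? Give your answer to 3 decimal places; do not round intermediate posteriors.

0.115

After a trace-element assay='no-match': P(supplier A) = 0.85·0.1500 / (0.85·0.1500 + 0.65·0.8500) ≈ 0.1875
After a trace-element assay='no-match': P(supplier A) = 0.85·0.1875 / (0.85·0.1875 + 0.65·0.8125) ≈ 0.2318
After a quality check='pass': P(supplier A) = 0.75·0.2318 / (0.75·0.2318 + 0.25·0.7682) ≈ 0.4752
After a quality check='flag': P(supplier A) = 0.25·0.4752 / (0.25·0.4752 + 0.75·0.5248) ≈ 0.2318
After a trace-element assay='match': P(supplier A) = 0.15·0.2318 / (0.15·0.2318 + 0.35·0.7682) ≈ 0.1145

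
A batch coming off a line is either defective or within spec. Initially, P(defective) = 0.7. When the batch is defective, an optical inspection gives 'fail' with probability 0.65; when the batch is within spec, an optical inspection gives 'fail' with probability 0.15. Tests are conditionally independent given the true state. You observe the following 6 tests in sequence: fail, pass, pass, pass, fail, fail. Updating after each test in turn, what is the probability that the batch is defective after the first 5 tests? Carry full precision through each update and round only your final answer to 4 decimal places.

0.7536

After 'fail': P(defective) = 0.65·0.7000 / (0.65·0.7000 + 0.15·0.3000) ≈ 0.9100
After 'pass': P(defective) = 0.35·0.9100 / (0.35·0.9100 + 0.85·0.0900) ≈ 0.8063
After 'pass': P(defective) = 0.35·0.8063 / (0.35·0.8063 + 0.85·0.1937) ≈ 0.6316
After 'pass': P(defective) = 0.35·0.6316 / (0.35·0.6316 + 0.85·0.3684) ≈ 0.4138
After 'fail': P(defective) = 0.65·0.4138 / (0.65·0.4138 + 0.15·0.5862) ≈ 0.7536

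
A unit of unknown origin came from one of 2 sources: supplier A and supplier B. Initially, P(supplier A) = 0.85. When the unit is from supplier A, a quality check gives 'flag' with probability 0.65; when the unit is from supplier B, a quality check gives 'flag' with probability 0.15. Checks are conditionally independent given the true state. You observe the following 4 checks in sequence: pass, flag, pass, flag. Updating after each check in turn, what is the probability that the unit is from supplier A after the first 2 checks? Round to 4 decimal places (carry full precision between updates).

0.9100

After 'pass': P(supplier A) = 0.35·0.8500 / (0.35·0.8500 + 0.85·0.1500) ≈ 0.7000
After 'flag': P(supplier A) = 0.65·0.7000 / (0.65·0.7000 + 0.15·0.3000) ≈ 0.9100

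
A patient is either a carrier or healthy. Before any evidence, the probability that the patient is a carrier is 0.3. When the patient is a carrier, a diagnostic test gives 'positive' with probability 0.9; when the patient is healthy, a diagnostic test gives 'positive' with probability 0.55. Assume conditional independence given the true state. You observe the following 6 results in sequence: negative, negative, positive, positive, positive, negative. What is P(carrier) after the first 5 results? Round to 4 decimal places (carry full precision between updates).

Apply Bayes' rule sequentially, carrying P(carrier) forward.
After 'negative': P(carrier) = 0.1·0.3000 / (0.1·0.3000 + 0.45·0.7000) ≈ 0.0870
After 'negative': P(carrier) = 0.1·0.0870 / (0.1·0.0870 + 0.45·0.9130) ≈ 0.0207
After 'positive': P(carrier) = 0.9·0.0207 / (0.9·0.0207 + 0.55·0.9793) ≈ 0.0335
After 'positive': P(carrier) = 0.9·0.0335 / (0.9·0.0335 + 0.55·0.9665) ≈ 0.0536
After 'positive': P(carrier) = 0.9·0.0536 / (0.9·0.0536 + 0.55·0.9464) ≈ 0.0849

0.0849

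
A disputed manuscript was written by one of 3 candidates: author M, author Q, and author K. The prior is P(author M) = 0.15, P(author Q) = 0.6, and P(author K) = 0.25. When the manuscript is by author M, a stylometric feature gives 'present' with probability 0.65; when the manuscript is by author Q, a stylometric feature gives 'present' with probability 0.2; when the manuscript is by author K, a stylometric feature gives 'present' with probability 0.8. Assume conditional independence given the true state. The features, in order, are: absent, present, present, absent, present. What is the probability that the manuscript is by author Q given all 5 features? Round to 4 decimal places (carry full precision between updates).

After 'absent': normaliser = 0.35·0.1500 + 0.8·0.6000 + 0.2·0.2500; P(author M) ≈ 0.0901, P(author Q) ≈ 0.8240, P(author K) ≈ 0.0858
After 'present': normaliser = 0.65·0.0901 + 0.2·0.8240 + 0.8·0.0858; P(author M) ≈ 0.2006, P(author Q) ≈ 0.5643, P(author K) ≈ 0.2351
After 'present': normaliser = 0.65·0.2006 + 0.2·0.5643 + 0.8·0.2351; P(author M) ≈ 0.3023, P(author Q) ≈ 0.2616, P(author K) ≈ 0.4361
After 'absent': normaliser = 0.35·0.3023 + 0.8·0.2616 + 0.2·0.4361; P(author M) ≈ 0.2630, P(author Q) ≈ 0.5203, P(author K) ≈ 0.2168
After 'present': normaliser = 0.65·0.2630 + 0.2·0.5203 + 0.8·0.2168; P(author M) ≈ 0.3812, P(author Q) ≈ 0.2321, P(author K) ≈ 0.3868

0.2321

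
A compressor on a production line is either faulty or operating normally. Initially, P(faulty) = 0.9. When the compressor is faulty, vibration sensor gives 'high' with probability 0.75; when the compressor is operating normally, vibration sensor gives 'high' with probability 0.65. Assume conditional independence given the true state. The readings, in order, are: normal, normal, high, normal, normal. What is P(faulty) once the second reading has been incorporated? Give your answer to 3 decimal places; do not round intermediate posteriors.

0.821

After 'normal': P(faulty) = 0.25·0.9000 / (0.25·0.9000 + 0.35·0.1000) ≈ 0.8654
After 'normal': P(faulty) = 0.25·0.8654 / (0.25·0.8654 + 0.35·0.1346) ≈ 0.8212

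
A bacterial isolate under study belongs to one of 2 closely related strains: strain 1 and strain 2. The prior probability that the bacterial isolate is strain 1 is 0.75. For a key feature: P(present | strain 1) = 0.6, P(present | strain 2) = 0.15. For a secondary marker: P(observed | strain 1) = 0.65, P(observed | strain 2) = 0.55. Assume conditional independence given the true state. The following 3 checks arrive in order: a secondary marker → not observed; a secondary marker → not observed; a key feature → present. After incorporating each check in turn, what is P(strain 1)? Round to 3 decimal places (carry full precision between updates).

0.879

After a secondary marker='not observed': P(strain 1) = 0.35·0.7500 / (0.35·0.7500 + 0.45·0.2500) ≈ 0.7000
After a secondary marker='not observed': P(strain 1) = 0.35·0.7000 / (0.35·0.7000 + 0.45·0.3000) ≈ 0.6447
After a key feature='present': P(strain 1) = 0.6·0.6447 / (0.6·0.6447 + 0.15·0.3553) ≈ 0.8789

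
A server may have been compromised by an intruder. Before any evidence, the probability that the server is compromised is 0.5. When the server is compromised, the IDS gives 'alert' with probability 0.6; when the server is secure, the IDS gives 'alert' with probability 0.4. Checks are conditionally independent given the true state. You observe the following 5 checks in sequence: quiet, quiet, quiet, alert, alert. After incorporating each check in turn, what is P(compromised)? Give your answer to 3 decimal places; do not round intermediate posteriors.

0.400

After 'quiet': P(compromised) = 0.4·0.5000 / (0.4·0.5000 + 0.6·0.5000) ≈ 0.4000
After 'quiet': P(compromised) = 0.4·0.4000 / (0.4·0.4000 + 0.6·0.6000) ≈ 0.3077
After 'quiet': P(compromised) = 0.4·0.3077 / (0.4·0.3077 + 0.6·0.6923) ≈ 0.2286
After 'alert': P(compromised) = 0.6·0.2286 / (0.6·0.2286 + 0.4·0.7714) ≈ 0.3077
After 'alert': P(compromised) = 0.6·0.3077 / (0.6·0.3077 + 0.4·0.6923) ≈ 0.4000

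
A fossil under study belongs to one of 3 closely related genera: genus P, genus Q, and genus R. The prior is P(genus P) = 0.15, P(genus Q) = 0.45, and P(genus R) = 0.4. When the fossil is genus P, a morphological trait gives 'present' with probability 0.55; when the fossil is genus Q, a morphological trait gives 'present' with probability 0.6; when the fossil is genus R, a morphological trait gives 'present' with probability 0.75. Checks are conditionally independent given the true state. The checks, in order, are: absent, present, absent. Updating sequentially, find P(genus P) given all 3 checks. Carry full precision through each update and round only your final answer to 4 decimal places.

0.2124

Apply Bayes' rule sequentially, carrying P(genus P) forward.
After 'absent': normaliser = 0.45·0.1500 + 0.4·0.4500 + 0.25·0.4000; P(genus P) ≈ 0.1942, P(genus Q) ≈ 0.5180, P(genus R) ≈ 0.2878
After 'present': normaliser = 0.55·0.1942 + 0.6·0.5180 + 0.75·0.2878; P(genus P) ≈ 0.1687, P(genus Q) ≈ 0.4906, P(genus R) ≈ 0.3407
After 'absent': normaliser = 0.45·0.1687 + 0.4·0.4906 + 0.25·0.3407; P(genus P) ≈ 0.2124, P(genus Q) ≈ 0.5492, P(genus R) ≈ 0.2384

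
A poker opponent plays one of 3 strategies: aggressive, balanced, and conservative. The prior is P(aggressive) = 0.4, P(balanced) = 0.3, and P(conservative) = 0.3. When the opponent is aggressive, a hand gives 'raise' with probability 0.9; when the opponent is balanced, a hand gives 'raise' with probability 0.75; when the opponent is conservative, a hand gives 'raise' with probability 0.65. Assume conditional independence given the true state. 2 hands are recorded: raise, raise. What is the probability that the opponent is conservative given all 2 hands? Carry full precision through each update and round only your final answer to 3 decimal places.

Apply Bayes' rule sequentially, carrying P(conservative) forward.
After 'raise': normaliser = 0.9·0.4000 + 0.75·0.3000 + 0.65·0.3000; P(aggressive) ≈ 0.4615, P(balanced) ≈ 0.2885, P(conservative) ≈ 0.2500
After 'raise': normaliser = 0.9·0.4615 + 0.75·0.2885 + 0.65·0.2500; P(aggressive) ≈ 0.5230, P(balanced) ≈ 0.2724, P(conservative) ≈ 0.2046

0.205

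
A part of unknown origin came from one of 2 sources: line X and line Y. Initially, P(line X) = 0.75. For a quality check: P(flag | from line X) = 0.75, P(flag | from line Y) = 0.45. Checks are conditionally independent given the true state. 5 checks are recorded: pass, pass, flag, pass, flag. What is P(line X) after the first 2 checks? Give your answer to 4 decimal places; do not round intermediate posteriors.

Apply Bayes' rule sequentially, carrying P(line X) forward.
After 'pass': P(line X) = 0.25·0.7500 / (0.25·0.7500 + 0.55·0.2500) ≈ 0.5769
After 'pass': P(line X) = 0.25·0.5769 / (0.25·0.5769 + 0.55·0.4231) ≈ 0.3827

0.3827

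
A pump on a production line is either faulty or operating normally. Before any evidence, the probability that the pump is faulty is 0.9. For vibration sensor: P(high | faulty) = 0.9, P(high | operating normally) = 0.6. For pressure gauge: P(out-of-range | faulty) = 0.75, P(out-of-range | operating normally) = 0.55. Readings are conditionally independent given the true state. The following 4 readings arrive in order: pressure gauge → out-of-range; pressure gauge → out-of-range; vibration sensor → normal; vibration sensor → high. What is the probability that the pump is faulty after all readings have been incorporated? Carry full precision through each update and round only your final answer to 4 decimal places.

After pressure gauge='out-of-range': P(faulty) = 0.75·0.9000 / (0.75·0.9000 + 0.55·0.1000) ≈ 0.9247
After pressure gauge='out-of-range': P(faulty) = 0.75·0.9247 / (0.75·0.9247 + 0.55·0.0753) ≈ 0.9436
After vibration sensor='normal': P(faulty) = 0.1·0.9436 / (0.1·0.9436 + 0.4·0.0564) ≈ 0.8071
After vibration sensor='high': P(faulty) = 0.9·0.8071 / (0.9·0.8071 + 0.6·0.1929) ≈ 0.8626

0.8626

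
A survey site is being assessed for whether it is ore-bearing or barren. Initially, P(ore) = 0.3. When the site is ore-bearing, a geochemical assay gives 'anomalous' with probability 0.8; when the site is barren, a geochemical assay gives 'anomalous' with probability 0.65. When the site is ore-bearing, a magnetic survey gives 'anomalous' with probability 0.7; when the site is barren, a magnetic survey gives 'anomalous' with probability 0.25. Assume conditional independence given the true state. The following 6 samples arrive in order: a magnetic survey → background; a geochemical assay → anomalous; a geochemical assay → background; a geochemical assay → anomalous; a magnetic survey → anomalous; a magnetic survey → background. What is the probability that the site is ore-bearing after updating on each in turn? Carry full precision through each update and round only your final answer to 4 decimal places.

After a magnetic survey='background': P(ore) = 0.3·0.3000 / (0.3·0.3000 + 0.75·0.7000) ≈ 0.1463
After a geochemical assay='anomalous': P(ore) = 0.8·0.1463 / (0.8·0.1463 + 0.65·0.8537) ≈ 0.1742
After a geochemical assay='background': P(ore) = 0.2·0.1742 / (0.2·0.1742 + 0.35·0.8258) ≈ 0.1076
After a geochemical assay='anomalous': P(ore) = 0.8·0.1076 / (0.8·0.1076 + 0.65·0.8924) ≈ 0.1292
After a magnetic survey='anomalous': P(ore) = 0.7·0.1292 / (0.7·0.1292 + 0.25·0.8708) ≈ 0.2935
After a magnetic survey='background': P(ore) = 0.3·0.2935 / (0.3·0.2935 + 0.75·0.7065) ≈ 0.1425

0.1425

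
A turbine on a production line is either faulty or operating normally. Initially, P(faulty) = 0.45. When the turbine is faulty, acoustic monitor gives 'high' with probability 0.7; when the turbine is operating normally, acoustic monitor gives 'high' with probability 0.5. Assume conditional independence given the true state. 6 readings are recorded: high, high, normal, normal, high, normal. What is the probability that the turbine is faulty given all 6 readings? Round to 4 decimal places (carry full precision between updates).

0.3266

Apply Bayes' rule sequentially, carrying P(faulty) forward.
After 'high': P(faulty) = 0.7·0.4500 / (0.7·0.4500 + 0.5·0.5500) ≈ 0.5339
After 'high': P(faulty) = 0.7·0.5339 / (0.7·0.5339 + 0.5·0.4661) ≈ 0.6159
After 'normal': P(faulty) = 0.3·0.6159 / (0.3·0.6159 + 0.5·0.3841) ≈ 0.4904
After 'normal': P(faulty) = 0.3·0.4904 / (0.3·0.4904 + 0.5·0.5096) ≈ 0.3660
After 'high': P(faulty) = 0.7·0.3660 / (0.7·0.3660 + 0.5·0.6340) ≈ 0.4470
After 'normal': P(faulty) = 0.3·0.4470 / (0.3·0.4470 + 0.5·0.5530) ≈ 0.3266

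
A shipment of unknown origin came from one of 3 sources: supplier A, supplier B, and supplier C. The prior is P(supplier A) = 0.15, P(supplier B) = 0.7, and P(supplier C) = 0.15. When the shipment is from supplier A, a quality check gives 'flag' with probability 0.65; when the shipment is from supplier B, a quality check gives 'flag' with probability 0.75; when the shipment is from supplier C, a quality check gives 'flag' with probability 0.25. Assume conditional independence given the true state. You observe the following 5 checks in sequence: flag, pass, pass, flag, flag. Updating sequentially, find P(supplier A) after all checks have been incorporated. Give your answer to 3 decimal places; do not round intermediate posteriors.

0.203

After 'flag': normaliser = 0.65·0.1500 + 0.75·0.7000 + 0.25·0.1500; P(supplier A) ≈ 0.1477, P(supplier B) ≈ 0.7955, P(supplier C) ≈ 0.0568
After 'pass': normaliser = 0.35·0.1477 + 0.25·0.7955 + 0.75·0.0568; P(supplier A) ≈ 0.1764, P(supplier B) ≈ 0.6783, P(supplier C) ≈ 0.1453
After 'pass': normaliser = 0.35·0.1764 + 0.25·0.6783 + 0.75·0.1453; P(supplier A) ≈ 0.1814, P(supplier B) ≈ 0.4983, P(supplier C) ≈ 0.3203
After 'flag': normaliser = 0.65·0.1814 + 0.75·0.4983 + 0.25·0.3203; P(supplier A) ≈ 0.2062, P(supplier B) ≈ 0.6537, P(supplier C) ≈ 0.1401
After 'flag': normaliser = 0.65·0.2062 + 0.75·0.6537 + 0.25·0.1401; P(supplier A) ≈ 0.2033, P(supplier B) ≈ 0.7436, P(supplier C) ≈ 0.0531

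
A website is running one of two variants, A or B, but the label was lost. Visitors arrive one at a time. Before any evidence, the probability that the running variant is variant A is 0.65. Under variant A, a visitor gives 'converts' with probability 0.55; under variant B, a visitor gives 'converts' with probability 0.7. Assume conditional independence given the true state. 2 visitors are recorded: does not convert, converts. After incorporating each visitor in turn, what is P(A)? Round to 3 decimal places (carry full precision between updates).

0.686

After 'does not convert': P(A) = 0.45·0.6500 / (0.45·0.6500 + 0.3·0.3500) ≈ 0.7358
After 'converts': P(A) = 0.55·0.7358 / (0.55·0.7358 + 0.7·0.2642) ≈ 0.6864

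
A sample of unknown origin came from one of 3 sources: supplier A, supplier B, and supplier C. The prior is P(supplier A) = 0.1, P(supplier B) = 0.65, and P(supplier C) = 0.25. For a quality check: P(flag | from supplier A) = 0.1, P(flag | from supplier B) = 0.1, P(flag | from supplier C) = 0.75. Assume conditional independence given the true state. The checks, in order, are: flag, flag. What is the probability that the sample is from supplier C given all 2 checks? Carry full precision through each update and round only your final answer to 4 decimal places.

Apply Bayes' rule sequentially, carrying P(supplier C) forward.
After 'flag': normaliser = 0.1·0.1000 + 0.1·0.6500 + 0.75·0.2500; P(supplier A) ≈ 0.0381, P(supplier B) ≈ 0.2476, P(supplier C) ≈ 0.7143
After 'flag': normaliser = 0.1·0.0381 + 0.1·0.2476 + 0.75·0.7143; P(supplier A) ≈ 0.0068, P(supplier B) ≈ 0.0439, P(supplier C) ≈ 0.9494

0.9494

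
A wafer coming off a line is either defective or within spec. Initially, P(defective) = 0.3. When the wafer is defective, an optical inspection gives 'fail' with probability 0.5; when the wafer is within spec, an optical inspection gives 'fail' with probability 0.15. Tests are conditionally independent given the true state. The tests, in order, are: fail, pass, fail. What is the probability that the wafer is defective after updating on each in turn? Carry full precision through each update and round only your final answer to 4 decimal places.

After 'fail': P(defective) = 0.5·0.3000 / (0.5·0.3000 + 0.15·0.7000) ≈ 0.5882
After 'pass': P(defective) = 0.5·0.5882 / (0.5·0.5882 + 0.85·0.4118) ≈ 0.4566
After 'fail': P(defective) = 0.5·0.4566 / (0.5·0.4566 + 0.15·0.5434) ≈ 0.7369

0.7369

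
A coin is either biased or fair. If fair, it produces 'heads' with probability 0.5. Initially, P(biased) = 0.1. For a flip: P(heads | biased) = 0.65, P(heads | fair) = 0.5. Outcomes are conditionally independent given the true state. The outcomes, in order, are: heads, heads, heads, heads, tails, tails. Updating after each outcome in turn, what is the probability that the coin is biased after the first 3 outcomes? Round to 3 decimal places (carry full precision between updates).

After 'heads': P(biased) = 0.65·0.1000 / (0.65·0.1000 + 0.5·0.9000) ≈ 0.1262
After 'heads': P(biased) = 0.65·0.1262 / (0.65·0.1262 + 0.5·0.8738) ≈ 0.1581
After 'heads': P(biased) = 0.65·0.1581 / (0.65·0.1581 + 0.5·0.8419) ≈ 0.1962

0.196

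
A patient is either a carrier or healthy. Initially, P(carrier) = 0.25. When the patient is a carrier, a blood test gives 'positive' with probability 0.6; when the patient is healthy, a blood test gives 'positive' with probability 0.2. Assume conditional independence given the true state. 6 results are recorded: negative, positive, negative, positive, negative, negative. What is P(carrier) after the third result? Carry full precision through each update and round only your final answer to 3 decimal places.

Each posterior becomes the prior for the next update.
After 'negative': P(carrier) = 0.4·0.2500 / (0.4·0.2500 + 0.8·0.7500) ≈ 0.1429
After 'positive': P(carrier) = 0.6·0.1429 / (0.6·0.1429 + 0.2·0.8571) ≈ 0.3333
After 'negative': P(carrier) = 0.4·0.3333 / (0.4·0.3333 + 0.8·0.6667) ≈ 0.2000

0.200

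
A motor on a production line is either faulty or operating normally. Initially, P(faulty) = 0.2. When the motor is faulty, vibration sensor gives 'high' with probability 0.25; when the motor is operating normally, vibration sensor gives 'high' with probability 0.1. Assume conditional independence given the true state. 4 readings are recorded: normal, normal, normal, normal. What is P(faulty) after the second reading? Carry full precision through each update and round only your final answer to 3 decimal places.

0.148

After 'normal': P(faulty) = 0.75·0.2000 / (0.75·0.2000 + 0.9·0.8000) ≈ 0.1724
After 'normal': P(faulty) = 0.75·0.1724 / (0.75·0.1724 + 0.9·0.8276) ≈ 0.1479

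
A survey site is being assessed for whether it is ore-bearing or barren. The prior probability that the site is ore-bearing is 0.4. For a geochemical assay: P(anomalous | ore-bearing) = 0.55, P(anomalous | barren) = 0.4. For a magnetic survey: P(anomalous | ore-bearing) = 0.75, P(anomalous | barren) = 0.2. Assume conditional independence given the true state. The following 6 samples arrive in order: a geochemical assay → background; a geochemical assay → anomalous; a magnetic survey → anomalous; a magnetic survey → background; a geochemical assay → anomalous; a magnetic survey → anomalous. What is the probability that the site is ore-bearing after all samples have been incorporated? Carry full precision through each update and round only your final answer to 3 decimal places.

After a geochemical assay='background': P(ore) = 0.45·0.4000 / (0.45·0.4000 + 0.6·0.6000) ≈ 0.3333
After a geochemical assay='anomalous': P(ore) = 0.55·0.3333 / (0.55·0.3333 + 0.4·0.6667) ≈ 0.4074
After a magnetic survey='anomalous': P(ore) = 0.75·0.4074 / (0.75·0.4074 + 0.2·0.5926) ≈ 0.7205
After a magnetic survey='background': P(ore) = 0.25·0.7205 / (0.25·0.7205 + 0.8·0.2795) ≈ 0.4462
After a geochemical assay='anomalous': P(ore) = 0.55·0.4462 / (0.55·0.4462 + 0.4·0.5538) ≈ 0.5256
After a magnetic survey='anomalous': P(ore) = 0.75·0.5256 / (0.75·0.5256 + 0.2·0.4744) ≈ 0.8060

0.806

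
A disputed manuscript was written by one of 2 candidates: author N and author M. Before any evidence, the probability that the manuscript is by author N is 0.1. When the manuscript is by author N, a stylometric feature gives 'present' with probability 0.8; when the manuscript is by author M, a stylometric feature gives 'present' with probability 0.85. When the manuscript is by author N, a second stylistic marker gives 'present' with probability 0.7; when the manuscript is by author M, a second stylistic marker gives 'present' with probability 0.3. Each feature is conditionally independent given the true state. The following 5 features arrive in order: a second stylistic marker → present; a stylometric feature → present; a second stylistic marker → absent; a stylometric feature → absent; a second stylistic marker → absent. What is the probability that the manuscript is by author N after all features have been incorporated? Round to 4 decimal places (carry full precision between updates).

0.0564

After a second stylistic marker='present': P(author N) = 0.7·0.1000 / (0.7·0.1000 + 0.3·0.9000) ≈ 0.2059
After a stylometric feature='present': P(author N) = 0.8·0.2059 / (0.8·0.2059 + 0.85·0.7941) ≈ 0.1961
After a second stylistic marker='absent': P(author N) = 0.3·0.1961 / (0.3·0.1961 + 0.7·0.8039) ≈ 0.0947
After a stylometric feature='absent': P(author N) = 0.2·0.0947 / (0.2·0.0947 + 0.15·0.9053) ≈ 0.1224
After a second stylistic marker='absent': P(author N) = 0.3·0.1224 / (0.3·0.1224 + 0.7·0.8776) ≈ 0.0564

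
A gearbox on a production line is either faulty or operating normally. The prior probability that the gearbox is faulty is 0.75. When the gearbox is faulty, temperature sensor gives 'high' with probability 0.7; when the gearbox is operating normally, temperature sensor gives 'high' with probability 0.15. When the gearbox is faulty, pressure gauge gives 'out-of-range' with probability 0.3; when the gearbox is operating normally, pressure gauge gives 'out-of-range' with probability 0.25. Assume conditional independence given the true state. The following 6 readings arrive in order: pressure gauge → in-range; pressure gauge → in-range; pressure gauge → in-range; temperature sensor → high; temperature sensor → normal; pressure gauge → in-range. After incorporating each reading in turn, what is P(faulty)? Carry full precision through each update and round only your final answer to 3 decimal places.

After pressure gauge='in-range': P(faulty) = 0.7·0.7500 / (0.7·0.7500 + 0.75·0.2500) ≈ 0.7368
After pressure gauge='in-range': P(faulty) = 0.7·0.7368 / (0.7·0.7368 + 0.75·0.2632) ≈ 0.7232
After pressure gauge='in-range': P(faulty) = 0.7·0.7232 / (0.7·0.7232 + 0.75·0.2768) ≈ 0.7092
After temperature sensor='high': P(faulty) = 0.7·0.7092 / (0.7·0.7092 + 0.15·0.2908) ≈ 0.9192
After temperature sensor='normal': P(faulty) = 0.3·0.9192 / (0.3·0.9192 + 0.85·0.0808) ≈ 0.8007
After pressure gauge='in-range': P(faulty) = 0.7·0.8007 / (0.7·0.8007 + 0.75·0.1993) ≈ 0.7895

0.789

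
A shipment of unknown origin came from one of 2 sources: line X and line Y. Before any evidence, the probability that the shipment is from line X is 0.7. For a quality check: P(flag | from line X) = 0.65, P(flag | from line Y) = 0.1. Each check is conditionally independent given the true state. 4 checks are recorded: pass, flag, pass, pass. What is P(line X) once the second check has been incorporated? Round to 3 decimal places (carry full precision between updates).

After 'pass': P(line X) = 0.35·0.7000 / (0.35·0.7000 + 0.9·0.3000) ≈ 0.4757
After 'flag': P(line X) = 0.65·0.4757 / (0.65·0.4757 + 0.1·0.5243) ≈ 0.8550

0.855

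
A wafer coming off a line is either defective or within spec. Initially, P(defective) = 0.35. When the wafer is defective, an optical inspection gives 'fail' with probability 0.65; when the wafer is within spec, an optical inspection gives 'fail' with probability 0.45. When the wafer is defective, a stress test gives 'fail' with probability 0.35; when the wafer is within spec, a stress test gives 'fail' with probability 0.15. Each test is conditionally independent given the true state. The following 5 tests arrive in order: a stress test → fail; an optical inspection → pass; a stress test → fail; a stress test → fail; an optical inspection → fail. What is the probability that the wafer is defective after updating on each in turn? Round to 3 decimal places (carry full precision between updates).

After a stress test='fail': P(defective) = 0.35·0.3500 / (0.35·0.3500 + 0.15·0.6500) ≈ 0.5568
After an optical inspection='pass': P(defective) = 0.35·0.5568 / (0.35·0.5568 + 0.55·0.4432) ≈ 0.4443
After a stress test='fail': P(defective) = 0.35·0.4443 / (0.35·0.4443 + 0.15·0.5557) ≈ 0.6510
After a stress test='fail': P(defective) = 0.35·0.6510 / (0.35·0.6510 + 0.15·0.3490) ≈ 0.8132
After an optical inspection='fail': P(defective) = 0.65·0.8132 / (0.65·0.8132 + 0.45·0.1868) ≈ 0.8628

0.863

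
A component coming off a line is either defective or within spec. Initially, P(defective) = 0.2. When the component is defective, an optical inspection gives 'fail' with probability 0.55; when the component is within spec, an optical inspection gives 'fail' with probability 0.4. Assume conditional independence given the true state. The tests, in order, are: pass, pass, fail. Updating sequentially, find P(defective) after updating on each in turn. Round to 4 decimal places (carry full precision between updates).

After 'pass': P(defective) = 0.45·0.2000 / (0.45·0.2000 + 0.6·0.8000) ≈ 0.1579
After 'pass': P(defective) = 0.45·0.1579 / (0.45·0.1579 + 0.6·0.8421) ≈ 0.1233
After 'fail': P(defective) = 0.55·0.1233 / (0.55·0.1233 + 0.4·0.8767) ≈ 0.1620

0.1620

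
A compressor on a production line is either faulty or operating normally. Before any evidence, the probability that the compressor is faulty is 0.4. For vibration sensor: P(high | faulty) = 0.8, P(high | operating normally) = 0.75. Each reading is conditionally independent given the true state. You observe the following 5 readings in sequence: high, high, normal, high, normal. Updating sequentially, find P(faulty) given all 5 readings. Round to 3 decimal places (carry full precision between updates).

0.341

After 'high': P(faulty) = 0.8·0.4000 / (0.8·0.4000 + 0.75·0.6000) ≈ 0.4156
After 'high': P(faulty) = 0.8·0.4156 / (0.8·0.4156 + 0.75·0.5844) ≈ 0.4313
After 'normal': P(faulty) = 0.2·0.4313 / (0.2·0.4313 + 0.25·0.5687) ≈ 0.3777
After 'high': P(faulty) = 0.8·0.3777 / (0.8·0.3777 + 0.75·0.6223) ≈ 0.3929
After 'normal': P(faulty) = 0.2·0.3929 / (0.2·0.3929 + 0.25·0.6071) ≈ 0.3412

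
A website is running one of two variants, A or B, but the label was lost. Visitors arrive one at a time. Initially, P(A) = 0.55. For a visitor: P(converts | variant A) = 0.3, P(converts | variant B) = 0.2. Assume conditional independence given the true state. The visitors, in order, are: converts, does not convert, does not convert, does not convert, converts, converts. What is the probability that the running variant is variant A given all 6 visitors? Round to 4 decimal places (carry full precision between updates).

Each posterior becomes the prior for the next update.
After 'converts': P(A) = 0.3·0.5500 / (0.3·0.5500 + 0.2·0.4500) ≈ 0.6471
After 'does not convert': P(A) = 0.7·0.6471 / (0.7·0.6471 + 0.8·0.3529) ≈ 0.6160
After 'does not convert': P(A) = 0.7·0.6160 / (0.7·0.6160 + 0.8·0.3840) ≈ 0.5840
After 'does not convert': P(A) = 0.7·0.5840 / (0.7·0.5840 + 0.8·0.4160) ≈ 0.5512
After 'converts': P(A) = 0.3·0.5512 / (0.3·0.5512 + 0.2·0.4488) ≈ 0.6482
After 'converts': P(A) = 0.3·0.6482 / (0.3·0.6482 + 0.2·0.3518) ≈ 0.7343

0.7343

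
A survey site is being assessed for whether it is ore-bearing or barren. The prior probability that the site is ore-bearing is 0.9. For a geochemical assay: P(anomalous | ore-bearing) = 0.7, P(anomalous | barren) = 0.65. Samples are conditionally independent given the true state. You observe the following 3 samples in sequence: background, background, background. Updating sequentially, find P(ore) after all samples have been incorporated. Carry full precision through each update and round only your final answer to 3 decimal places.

0.850

Each posterior becomes the prior for the next update.
After 'background': P(ore) = 0.3·0.9000 / (0.3·0.9000 + 0.35·0.1000) ≈ 0.8852
After 'background': P(ore) = 0.3·0.8852 / (0.3·0.8852 + 0.35·0.1148) ≈ 0.8686
After 'background': P(ore) = 0.3·0.8686 / (0.3·0.8686 + 0.35·0.1314) ≈ 0.8500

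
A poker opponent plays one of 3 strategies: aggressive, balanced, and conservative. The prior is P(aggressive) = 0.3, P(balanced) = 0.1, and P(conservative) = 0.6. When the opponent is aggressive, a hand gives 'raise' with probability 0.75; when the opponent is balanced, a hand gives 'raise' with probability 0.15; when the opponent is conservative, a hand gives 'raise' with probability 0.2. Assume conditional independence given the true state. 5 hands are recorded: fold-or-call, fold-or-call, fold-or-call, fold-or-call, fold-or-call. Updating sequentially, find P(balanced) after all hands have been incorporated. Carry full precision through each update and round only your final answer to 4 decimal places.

0.1839

After 'fold-or-call': normaliser = 0.25·0.3000 + 0.85·0.1000 + 0.8·0.6000; P(aggressive) ≈ 0.1172, P(balanced) ≈ 0.1328, P(conservative) ≈ 0.7500
After 'fold-or-call': normaliser = 0.25·0.1172 + 0.85·0.1328 + 0.8·0.7500; P(aggressive) ≈ 0.0395, P(balanced) ≈ 0.1521, P(conservative) ≈ 0.8084
After 'fold-or-call': normaliser = 0.25·0.0395 + 0.85·0.1521 + 0.8·0.8084; P(aggressive) ≈ 0.0126, P(balanced) ≈ 0.1645, P(conservative) ≈ 0.8229
After 'fold-or-call': normaliser = 0.25·0.0126 + 0.85·0.1645 + 0.8·0.8229; P(aggressive) ≈ 0.0039, P(balanced) ≈ 0.1745, P(conservative) ≈ 0.8216
After 'fold-or-call': normaliser = 0.25·0.0039 + 0.85·0.1745 + 0.8·0.8216; P(aggressive) ≈ 0.0012, P(balanced) ≈ 0.1839, P(conservative) ≈ 0.8149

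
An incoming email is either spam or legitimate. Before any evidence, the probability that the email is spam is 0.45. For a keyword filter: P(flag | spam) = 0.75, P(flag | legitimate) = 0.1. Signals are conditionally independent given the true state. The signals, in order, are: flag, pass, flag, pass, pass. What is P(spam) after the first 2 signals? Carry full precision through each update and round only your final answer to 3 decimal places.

0.630

After 'flag': P(spam) = 0.75·0.4500 / (0.75·0.4500 + 0.1·0.5500) ≈ 0.8599
After 'pass': P(spam) = 0.25·0.8599 / (0.25·0.8599 + 0.9·0.1401) ≈ 0.6303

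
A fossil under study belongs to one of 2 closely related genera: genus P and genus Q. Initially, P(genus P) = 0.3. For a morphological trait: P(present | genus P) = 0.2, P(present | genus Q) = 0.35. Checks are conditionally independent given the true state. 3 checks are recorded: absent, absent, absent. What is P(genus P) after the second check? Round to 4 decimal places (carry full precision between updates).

After 'absent': P(genus P) = 0.8·0.3000 / (0.8·0.3000 + 0.65·0.7000) ≈ 0.3453
After 'absent': P(genus P) = 0.8·0.3453 / (0.8·0.3453 + 0.65·0.6547) ≈ 0.3936

0.3936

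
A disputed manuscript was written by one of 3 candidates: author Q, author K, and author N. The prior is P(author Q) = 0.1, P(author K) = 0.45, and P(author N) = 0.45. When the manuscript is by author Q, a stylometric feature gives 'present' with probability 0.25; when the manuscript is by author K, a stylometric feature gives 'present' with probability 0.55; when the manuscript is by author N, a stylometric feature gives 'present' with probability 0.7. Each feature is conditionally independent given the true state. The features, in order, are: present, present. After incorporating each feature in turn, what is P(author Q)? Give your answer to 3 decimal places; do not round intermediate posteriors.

0.017

After 'present': normaliser = 0.25·0.1000 + 0.55·0.4500 + 0.7·0.4500; P(author Q) ≈ 0.0426, P(author K) ≈ 0.4213, P(author N) ≈ 0.5362
After 'present': normaliser = 0.25·0.0426 + 0.55·0.4213 + 0.7·0.5362; P(author Q) ≈ 0.0172, P(author K) ≈ 0.3751, P(author N) ≈ 0.6076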